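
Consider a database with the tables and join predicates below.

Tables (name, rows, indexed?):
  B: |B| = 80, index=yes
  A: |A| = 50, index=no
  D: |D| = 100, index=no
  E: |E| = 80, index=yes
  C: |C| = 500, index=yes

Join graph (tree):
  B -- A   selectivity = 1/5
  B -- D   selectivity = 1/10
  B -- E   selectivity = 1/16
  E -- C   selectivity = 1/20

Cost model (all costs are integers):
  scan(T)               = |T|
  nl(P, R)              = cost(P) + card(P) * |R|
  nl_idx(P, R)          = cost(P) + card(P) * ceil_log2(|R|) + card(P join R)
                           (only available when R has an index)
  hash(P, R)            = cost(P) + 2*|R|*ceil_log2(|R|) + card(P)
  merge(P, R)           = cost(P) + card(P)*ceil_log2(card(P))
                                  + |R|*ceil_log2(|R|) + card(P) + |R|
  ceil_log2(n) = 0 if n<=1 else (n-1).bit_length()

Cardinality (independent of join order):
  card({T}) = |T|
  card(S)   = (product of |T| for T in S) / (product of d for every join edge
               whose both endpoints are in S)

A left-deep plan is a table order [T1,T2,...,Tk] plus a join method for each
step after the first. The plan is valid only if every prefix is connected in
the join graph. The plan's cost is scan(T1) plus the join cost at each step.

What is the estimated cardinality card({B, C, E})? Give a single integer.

10000

Tables in S: B(80), C(500), E(80)
Edges inside S: B-E(d=16), E-C(d=20)
numerator = 80 * 500 * 80 = 3200000
denominator = 16 * 20 = 320
card(S) = 3200000 / 320 = 10000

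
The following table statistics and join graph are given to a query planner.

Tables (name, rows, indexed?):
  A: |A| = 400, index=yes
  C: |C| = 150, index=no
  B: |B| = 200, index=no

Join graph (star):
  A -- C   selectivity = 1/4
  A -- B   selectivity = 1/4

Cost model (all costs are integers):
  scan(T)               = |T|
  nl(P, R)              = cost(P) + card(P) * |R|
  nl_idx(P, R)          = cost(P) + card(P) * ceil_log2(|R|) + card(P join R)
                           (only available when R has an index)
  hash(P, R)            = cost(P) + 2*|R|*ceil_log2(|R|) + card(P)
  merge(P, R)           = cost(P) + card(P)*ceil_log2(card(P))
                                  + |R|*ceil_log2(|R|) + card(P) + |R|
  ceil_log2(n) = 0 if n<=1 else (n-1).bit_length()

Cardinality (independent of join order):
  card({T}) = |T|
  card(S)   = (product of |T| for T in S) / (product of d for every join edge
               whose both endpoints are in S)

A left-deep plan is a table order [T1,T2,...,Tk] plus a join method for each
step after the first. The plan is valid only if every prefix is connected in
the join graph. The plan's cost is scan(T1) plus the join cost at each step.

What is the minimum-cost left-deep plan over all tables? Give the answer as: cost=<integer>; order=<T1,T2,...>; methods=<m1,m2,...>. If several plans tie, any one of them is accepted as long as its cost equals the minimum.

Selinger DP (subsets sized 1..n):
  {A}: scan cost=400, card=400
  {C}: scan cost=150, card=150
  {B}: scan cost=200, card=200
  {AC}: card=15000; try (C,hash)→3200, (A,merge)→5500, (C,merge)→5750, (A,hash)→7500, (A,nl_idx)→16500, (A,nl)→60150 …(+1); best=3200 via (C,hash)
  {AB}: card=20000; try (B,hash)→4000, (A,merge)→6000, (B,merge)→6200, (A,hash)→7600, (A,nl_idx)→22000, (A,nl)→80200 …(+1); best=4000 via (B,hash)
  {ABC}: card=750000; try (B,hash)→21400, (C,hash)→26400, (B,merge)→230000, (C,merge)→325350, (B,nl)→3003200, (C,nl)→3004000; best=21400 via (B,hash)

cost=21400; order=A,C,B; methods=hash,hash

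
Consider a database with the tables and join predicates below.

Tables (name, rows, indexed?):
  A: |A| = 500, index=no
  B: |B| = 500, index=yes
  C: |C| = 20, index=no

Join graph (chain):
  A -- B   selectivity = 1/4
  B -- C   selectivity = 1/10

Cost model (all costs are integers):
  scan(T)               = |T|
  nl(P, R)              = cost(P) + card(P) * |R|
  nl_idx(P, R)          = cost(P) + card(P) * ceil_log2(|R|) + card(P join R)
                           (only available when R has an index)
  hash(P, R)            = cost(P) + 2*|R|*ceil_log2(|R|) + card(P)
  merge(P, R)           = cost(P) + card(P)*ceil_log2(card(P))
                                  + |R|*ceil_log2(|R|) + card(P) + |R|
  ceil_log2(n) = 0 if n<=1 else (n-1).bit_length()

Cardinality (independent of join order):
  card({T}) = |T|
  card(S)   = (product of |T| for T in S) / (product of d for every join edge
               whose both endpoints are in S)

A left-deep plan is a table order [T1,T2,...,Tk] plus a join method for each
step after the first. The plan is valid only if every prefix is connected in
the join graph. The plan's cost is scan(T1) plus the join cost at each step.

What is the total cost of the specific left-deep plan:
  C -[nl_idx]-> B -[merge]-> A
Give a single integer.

17200

step 1: scan C: cost=20, card=20
step 2: join B via nl_idx
    card(P join B) = 20*500/(10) = 1000
    cost = 20 + 20*9 + 1000 = 1200
step 3: join A via merge
    card(P join A) = 1000*500/(4) = 125000
    cost = 1200 + 1000*10 + 500*9 + 1000 + 500 = 17200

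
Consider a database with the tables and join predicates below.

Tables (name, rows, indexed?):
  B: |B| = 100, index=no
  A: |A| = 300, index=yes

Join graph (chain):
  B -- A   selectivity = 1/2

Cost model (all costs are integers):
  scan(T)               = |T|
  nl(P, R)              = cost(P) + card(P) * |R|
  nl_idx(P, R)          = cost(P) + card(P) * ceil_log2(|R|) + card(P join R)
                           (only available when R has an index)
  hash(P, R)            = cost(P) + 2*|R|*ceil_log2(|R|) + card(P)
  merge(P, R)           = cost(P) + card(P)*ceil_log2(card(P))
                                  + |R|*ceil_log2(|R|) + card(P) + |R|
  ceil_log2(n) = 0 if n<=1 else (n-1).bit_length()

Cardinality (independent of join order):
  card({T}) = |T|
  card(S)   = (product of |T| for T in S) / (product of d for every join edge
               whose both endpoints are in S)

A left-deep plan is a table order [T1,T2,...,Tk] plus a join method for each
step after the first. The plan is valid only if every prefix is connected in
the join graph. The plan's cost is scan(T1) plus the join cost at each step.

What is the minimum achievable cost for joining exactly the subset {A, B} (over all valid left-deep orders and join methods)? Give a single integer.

Selinger DP over subsets of {A,B}:
  {B}: scan cost=100, card=100
  {A}: scan cost=300, card=300
  {AB}: card=15000; try (B,hash)→2000, (A,merge)→3900, (B,merge)→4100, (A,hash)→5600, (A,nl_idx)→16000, (A,nl)→30100 …(+1); best=2000 via (B,hash)

2000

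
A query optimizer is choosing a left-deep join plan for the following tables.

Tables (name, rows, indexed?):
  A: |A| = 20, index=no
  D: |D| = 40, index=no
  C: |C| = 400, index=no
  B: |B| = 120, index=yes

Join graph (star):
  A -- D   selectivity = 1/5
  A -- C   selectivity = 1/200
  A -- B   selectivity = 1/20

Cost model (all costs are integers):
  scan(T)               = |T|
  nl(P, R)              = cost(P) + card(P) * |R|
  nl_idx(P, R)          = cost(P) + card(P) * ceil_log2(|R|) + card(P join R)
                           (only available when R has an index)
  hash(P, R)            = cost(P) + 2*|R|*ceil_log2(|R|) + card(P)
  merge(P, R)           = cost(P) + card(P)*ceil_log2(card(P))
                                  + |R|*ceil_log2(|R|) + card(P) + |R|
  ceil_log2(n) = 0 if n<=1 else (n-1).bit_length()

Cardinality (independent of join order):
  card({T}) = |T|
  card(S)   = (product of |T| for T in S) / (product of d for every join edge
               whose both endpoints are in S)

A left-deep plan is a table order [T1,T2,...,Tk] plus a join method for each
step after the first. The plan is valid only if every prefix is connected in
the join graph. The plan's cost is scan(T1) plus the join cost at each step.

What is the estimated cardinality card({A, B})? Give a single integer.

Tables in S: A(20), B(120)
Edges inside S: A-B(d=20)
numerator = 20 * 120 = 2400
denominator = 20 = 20
card(S) = 2400 / 20 = 120

120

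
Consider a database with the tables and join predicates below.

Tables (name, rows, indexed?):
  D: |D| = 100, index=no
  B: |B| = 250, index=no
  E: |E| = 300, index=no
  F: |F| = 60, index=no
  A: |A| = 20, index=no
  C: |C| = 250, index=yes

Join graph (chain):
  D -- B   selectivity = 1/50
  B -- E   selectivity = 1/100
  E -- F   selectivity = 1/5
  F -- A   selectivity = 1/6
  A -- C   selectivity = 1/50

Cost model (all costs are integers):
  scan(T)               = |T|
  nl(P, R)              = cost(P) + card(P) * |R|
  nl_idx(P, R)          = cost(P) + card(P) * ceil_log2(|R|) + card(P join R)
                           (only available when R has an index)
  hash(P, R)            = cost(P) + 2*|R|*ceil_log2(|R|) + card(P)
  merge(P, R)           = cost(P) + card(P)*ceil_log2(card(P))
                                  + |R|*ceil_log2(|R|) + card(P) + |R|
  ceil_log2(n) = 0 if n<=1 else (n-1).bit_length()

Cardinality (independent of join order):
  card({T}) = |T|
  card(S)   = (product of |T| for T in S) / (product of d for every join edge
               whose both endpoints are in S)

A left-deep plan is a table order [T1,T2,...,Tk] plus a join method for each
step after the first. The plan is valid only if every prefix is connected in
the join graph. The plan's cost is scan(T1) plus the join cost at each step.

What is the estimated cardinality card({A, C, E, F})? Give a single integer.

Tables in S: A(20), C(250), E(300), F(60)
Edges inside S: E-F(d=5), F-A(d=6), A-C(d=50)
numerator = 20 * 250 * 300 * 60 = 90000000
denominator = 5 * 6 * 50 = 1500
card(S) = 90000000 / 1500 = 60000

60000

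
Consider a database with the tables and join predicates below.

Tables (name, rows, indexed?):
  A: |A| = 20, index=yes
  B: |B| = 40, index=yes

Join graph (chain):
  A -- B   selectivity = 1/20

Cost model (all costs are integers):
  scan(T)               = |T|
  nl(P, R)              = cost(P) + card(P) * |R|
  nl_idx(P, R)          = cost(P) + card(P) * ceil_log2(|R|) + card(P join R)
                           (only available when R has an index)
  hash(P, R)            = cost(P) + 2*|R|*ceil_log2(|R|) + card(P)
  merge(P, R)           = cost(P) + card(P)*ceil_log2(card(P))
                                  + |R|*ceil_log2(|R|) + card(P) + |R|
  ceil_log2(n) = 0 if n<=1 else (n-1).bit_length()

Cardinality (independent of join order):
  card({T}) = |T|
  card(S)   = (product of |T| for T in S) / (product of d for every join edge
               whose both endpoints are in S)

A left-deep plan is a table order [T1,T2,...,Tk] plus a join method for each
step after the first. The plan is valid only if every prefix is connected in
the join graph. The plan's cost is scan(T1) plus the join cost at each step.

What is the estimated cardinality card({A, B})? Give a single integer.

Tables in S: A(20), B(40)
Edges inside S: A-B(d=20)
numerator = 20 * 40 = 800
denominator = 20 = 20
card(S) = 800 / 20 = 40

40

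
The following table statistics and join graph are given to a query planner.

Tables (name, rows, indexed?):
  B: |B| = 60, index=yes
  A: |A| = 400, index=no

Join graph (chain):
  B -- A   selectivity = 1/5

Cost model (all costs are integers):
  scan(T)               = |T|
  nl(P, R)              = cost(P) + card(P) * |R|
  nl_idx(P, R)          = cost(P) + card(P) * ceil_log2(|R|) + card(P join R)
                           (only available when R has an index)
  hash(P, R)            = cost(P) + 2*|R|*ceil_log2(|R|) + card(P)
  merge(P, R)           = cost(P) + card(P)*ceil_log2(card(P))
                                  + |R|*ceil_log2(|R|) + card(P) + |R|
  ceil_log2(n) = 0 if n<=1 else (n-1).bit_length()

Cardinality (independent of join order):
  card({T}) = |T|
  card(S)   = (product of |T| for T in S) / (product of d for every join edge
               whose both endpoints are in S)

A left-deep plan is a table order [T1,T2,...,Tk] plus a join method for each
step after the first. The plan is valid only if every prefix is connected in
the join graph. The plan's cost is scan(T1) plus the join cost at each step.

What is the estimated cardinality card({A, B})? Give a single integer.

Tables in S: A(400), B(60)
Edges inside S: B-A(d=5)
numerator = 400 * 60 = 24000
denominator = 5 = 5
card(S) = 24000 / 5 = 4800

4800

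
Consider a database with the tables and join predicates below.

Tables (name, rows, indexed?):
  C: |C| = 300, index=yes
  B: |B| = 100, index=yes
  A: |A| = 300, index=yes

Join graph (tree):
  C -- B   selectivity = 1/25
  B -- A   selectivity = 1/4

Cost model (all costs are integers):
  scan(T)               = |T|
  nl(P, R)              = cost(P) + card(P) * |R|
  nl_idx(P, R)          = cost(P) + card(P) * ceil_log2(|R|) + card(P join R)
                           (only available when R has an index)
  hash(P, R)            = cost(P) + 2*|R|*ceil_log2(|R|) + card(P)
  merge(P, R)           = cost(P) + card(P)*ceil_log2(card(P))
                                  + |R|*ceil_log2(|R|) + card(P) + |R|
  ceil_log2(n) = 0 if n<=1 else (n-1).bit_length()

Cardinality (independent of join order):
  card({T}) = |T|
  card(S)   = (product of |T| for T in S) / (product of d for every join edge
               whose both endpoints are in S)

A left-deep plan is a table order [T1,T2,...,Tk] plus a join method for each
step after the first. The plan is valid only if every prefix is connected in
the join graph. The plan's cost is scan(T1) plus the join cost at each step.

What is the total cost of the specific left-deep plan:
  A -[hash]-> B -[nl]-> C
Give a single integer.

2252000

step 1: scan A: cost=300, card=300
step 2: join B via hash
    card(P join B) = 300*100/(4) = 7500
    cost = 300 + 2*100*7 + 300 = 2000
step 3: join C via nl
    card(P join C) = 7500*300/(25) = 90000
    cost = 2000 + 7500*300 = 2252000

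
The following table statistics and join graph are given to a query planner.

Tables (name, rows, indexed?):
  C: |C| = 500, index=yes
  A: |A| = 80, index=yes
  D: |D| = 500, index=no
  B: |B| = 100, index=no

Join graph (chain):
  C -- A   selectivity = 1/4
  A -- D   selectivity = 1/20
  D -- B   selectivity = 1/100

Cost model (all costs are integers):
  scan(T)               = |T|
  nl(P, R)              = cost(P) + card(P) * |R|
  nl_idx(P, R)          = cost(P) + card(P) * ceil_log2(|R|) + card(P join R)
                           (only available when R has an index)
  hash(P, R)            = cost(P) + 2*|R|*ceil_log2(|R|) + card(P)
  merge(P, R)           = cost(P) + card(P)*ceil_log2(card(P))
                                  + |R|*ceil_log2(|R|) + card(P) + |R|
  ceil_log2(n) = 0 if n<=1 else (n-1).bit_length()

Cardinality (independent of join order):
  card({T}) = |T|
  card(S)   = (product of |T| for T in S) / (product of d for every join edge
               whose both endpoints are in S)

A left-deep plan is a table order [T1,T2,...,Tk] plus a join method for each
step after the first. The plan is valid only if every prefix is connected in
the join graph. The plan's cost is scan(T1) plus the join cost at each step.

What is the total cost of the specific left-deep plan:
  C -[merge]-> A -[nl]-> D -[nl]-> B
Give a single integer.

30006140

step 1: scan C: cost=500, card=500
step 2: join A via merge
    card(P join A) = 500*80/(4) = 10000
    cost = 500 + 500*9 + 80*7 + 500 + 80 = 6140
step 3: join D via nl
    card(P join D) = 10000*500/(20) = 250000
    cost = 6140 + 10000*500 = 5006140
step 4: join B via nl
    card(P join B) = 250000*100/(100) = 250000
    cost = 5006140 + 250000*100 = 30006140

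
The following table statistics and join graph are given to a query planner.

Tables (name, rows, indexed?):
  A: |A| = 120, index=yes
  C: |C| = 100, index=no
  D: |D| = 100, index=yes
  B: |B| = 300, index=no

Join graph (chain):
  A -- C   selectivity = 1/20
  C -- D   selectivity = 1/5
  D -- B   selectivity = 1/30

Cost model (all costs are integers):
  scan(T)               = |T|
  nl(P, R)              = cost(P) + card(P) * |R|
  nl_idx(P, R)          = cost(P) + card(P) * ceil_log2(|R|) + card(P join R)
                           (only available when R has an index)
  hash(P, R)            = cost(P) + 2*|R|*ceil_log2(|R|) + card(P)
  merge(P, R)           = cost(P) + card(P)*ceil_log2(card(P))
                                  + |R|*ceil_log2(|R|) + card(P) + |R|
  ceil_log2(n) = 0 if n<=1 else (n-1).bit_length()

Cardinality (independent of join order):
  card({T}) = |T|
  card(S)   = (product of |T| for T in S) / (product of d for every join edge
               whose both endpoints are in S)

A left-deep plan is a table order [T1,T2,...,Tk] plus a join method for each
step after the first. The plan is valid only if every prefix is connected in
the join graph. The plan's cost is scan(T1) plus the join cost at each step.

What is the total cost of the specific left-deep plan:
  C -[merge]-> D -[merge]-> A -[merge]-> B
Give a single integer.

209660

step 1: scan C: cost=100, card=100
step 2: join D via merge
    card(P join D) = 100*100/(5) = 2000
    cost = 100 + 100*7 + 100*7 + 100 + 100 = 1700
step 3: join A via merge
    card(P join A) = 2000*120/(20) = 12000
    cost = 1700 + 2000*11 + 120*7 + 2000 + 120 = 26660
step 4: join B via merge
    card(P join B) = 12000*300/(30) = 120000
    cost = 26660 + 12000*14 + 300*9 + 12000 + 300 = 209660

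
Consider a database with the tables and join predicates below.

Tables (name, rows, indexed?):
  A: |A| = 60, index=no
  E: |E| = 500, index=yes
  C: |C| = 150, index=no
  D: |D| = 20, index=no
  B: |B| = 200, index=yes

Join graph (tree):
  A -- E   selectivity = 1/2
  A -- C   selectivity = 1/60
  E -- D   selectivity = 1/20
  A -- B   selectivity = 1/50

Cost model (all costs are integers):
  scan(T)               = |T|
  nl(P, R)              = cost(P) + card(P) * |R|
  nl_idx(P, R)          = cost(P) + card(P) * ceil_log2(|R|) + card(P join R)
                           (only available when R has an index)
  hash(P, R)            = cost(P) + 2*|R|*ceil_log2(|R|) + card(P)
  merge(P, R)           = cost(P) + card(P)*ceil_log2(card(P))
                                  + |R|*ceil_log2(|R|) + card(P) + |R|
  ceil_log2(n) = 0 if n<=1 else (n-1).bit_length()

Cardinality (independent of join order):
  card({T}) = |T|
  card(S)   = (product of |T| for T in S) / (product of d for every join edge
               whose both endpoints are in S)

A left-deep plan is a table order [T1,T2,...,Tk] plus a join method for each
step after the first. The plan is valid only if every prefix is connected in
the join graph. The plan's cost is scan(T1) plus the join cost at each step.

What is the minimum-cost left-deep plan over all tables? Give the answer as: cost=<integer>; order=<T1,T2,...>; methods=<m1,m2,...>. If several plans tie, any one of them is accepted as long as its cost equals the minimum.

Selinger DP (subsets sized 1..n):
  {A}: scan cost=60, card=60
  {E}: scan cost=500, card=500
  {C}: scan cost=150, card=150
  {D}: scan cost=20, card=20
  {B}: scan cost=200, card=200
  {AE}: card=15000; try (A,hash)→1720, (E,merge)→5480, (A,merge)→5920, (E,hash)→9120, (E,nl_idx)→15600, (E,nl)→30060 …(+1); best=1720 via (A,hash)
  {AC}: card=150; try (A,hash)→1020, (C,merge)→1830, (A,merge)→1920, (C,hash)→2520, (C,nl)→9060, (A,nl)→9150; best=1020 via (A,hash)
  {AB}: card=240; try (B,nl_idx)→780, (A,hash)→1120, (B,merge)→2280, (A,merge)→2420, (B,hash)→3320, (B,nl)→12060 …(+1); best=780 via (B,nl_idx)
  {DE}: card=500; try (E,nl_idx)→700, (D,hash)→1200, (E,merge)→5140, (D,merge)→5620, (E,hash)→9040, (E,nl)→10020 …(+1); best=700 via (E,nl_idx)
  {ACE}: card=37500; try (E,merge)→7370, (E,hash)→10170, (C,hash)→19120, (E,nl_idx)→39870, (E,nl)→76020, (C,merge)→228070 …(+1); best=7370 via (E,merge)
  {ADE}: card=15000; try (A,hash)→1920, (A,merge)→6120, (D,hash)→16920, (A,nl)→30700, (D,merge)→226840, (D,nl)→301720; best=1920 via (A,hash)
  {ABE}: card=60000; try (E,merge)→7940, (E,hash)→10020, (B,hash)→19920, (E,nl_idx)→62940, (E,nl)→120780, (B,nl_idx)→181720 …(+2); best=7940 via (E,merge)
  {ABC}: card=600; try (B,nl_idx)→2820, (C,hash)→3420, (B,merge)→4170, (C,merge)→4290, (B,hash)→4370, (B,nl)→31020 …(+1); best=2820 via (B,nl_idx)
  {ACDE}: card=37500; try (C,hash)→19320, (D,hash)→45070, (C,merge)→228270, (D,merge)→644990, (D,nl)→757370, (C,nl)→2251920; best=19320 via (C,hash)
  {ABCE}: card=150000; try (E,hash)→12420, (E,merge)→14420, (B,hash)→48070, (C,hash)→70340, (E,nl_idx)→158220, (E,nl)→302820 …(+5); best=12420 via (E,hash)
  {ABDE}: card=60000; try (B,hash)→20120, (D,hash)→68140, (B,nl_idx)→181920, (B,merge)→228720, (D,merge)→1028060, (D,nl)→1207940 …(+1); best=20120 via (B,hash)
  {ABCDE}: card=150000; try (B,hash)→60020, (C,hash)→82520, (D,hash)→162620, (B,nl_idx)→469320, (B,merge)→658620, (C,merge)→1041470 …(+4); best=60020 via (B,hash)

cost=60020; order=D,E,A,C,B; methods=nl_idx,hash,hash,hash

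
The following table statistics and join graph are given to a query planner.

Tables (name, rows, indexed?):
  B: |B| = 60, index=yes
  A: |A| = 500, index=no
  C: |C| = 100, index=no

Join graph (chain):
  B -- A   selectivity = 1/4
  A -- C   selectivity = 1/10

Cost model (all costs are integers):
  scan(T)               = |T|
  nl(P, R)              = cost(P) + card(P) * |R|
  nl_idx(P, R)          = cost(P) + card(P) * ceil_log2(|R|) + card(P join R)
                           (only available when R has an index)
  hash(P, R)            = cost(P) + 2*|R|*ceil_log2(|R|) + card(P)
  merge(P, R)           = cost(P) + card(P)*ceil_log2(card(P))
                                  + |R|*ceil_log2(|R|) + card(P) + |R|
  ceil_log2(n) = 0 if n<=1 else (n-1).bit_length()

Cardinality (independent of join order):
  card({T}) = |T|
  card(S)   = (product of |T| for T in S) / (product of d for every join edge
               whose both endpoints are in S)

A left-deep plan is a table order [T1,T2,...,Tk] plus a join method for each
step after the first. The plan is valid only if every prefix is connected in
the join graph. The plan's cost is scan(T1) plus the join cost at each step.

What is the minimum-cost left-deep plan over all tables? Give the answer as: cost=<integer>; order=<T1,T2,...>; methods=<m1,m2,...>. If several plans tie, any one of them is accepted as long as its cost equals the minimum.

Selinger DP (subsets sized 1..n):
  {B}: scan cost=60, card=60
  {A}: scan cost=500, card=500
  {C}: scan cost=100, card=100
  {AB}: card=7500; try (B,hash)→1720, (A,merge)→5480, (B,merge)→5920, (A,hash)→9120, (B,nl_idx)→11000, (A,nl)→30060 …(+1); best=1720 via (B,hash)
  {AC}: card=5000; try (C,hash)→2400, (A,merge)→5900, (C,merge)→6300, (A,hash)→9200, (A,nl)→50100, (C,nl)→50500; best=2400 via (C,hash)
  {ABC}: card=75000; try (B,hash)→8120, (C,hash)→10620, (B,merge)→72820, (B,nl_idx)→107400, (C,merge)→107520, (B,nl)→302400 …(+1); best=8120 via (B,hash)

cost=8120; order=A,C,B; methods=hash,hash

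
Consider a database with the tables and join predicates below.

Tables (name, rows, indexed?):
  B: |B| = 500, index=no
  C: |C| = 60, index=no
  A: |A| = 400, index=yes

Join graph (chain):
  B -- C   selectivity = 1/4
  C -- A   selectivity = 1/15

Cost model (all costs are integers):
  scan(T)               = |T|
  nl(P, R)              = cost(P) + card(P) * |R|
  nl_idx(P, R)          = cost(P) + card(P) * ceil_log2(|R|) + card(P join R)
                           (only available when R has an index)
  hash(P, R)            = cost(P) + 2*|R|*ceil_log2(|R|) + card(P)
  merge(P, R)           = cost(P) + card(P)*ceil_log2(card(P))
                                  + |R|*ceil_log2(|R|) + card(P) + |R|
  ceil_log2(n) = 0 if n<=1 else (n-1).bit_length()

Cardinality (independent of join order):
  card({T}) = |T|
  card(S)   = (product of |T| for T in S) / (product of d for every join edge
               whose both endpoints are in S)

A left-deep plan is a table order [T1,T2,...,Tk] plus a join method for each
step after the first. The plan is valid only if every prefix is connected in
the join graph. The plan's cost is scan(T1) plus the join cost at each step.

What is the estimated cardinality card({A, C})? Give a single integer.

Tables in S: A(400), C(60)
Edges inside S: C-A(d=15)
numerator = 400 * 60 = 24000
denominator = 15 = 15
card(S) = 24000 / 15 = 1600

1600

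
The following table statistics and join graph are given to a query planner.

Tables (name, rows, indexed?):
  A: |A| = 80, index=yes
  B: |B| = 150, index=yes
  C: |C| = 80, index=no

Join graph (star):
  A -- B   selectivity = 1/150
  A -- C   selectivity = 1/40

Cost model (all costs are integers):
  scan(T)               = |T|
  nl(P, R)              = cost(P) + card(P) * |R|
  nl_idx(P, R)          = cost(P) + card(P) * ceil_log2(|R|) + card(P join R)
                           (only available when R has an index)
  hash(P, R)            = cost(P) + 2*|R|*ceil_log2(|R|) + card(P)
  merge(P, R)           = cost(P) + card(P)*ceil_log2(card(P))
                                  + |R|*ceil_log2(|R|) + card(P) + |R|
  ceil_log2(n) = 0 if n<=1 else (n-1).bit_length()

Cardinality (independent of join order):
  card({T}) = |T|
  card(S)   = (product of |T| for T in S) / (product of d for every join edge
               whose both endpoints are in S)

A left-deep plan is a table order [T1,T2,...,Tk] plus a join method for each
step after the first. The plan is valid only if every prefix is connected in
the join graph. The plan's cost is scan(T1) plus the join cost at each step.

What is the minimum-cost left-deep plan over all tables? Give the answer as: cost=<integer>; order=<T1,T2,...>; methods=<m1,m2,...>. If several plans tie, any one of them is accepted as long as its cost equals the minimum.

cost=2000; order=A,B,C; methods=nl_idx,hash

Selinger DP (subsets sized 1..n):
  {A}: scan cost=80, card=80
  {B}: scan cost=150, card=150
  {C}: scan cost=80, card=80
  {AB}: card=80; try (B,nl_idx)→800, (A,nl_idx)→1280, (A,hash)→1420, (B,merge)→2070, (A,merge)→2140, (B,hash)→2560 …(+2); best=800 via (B,nl_idx)
  {AC}: card=160; try (A,nl_idx)→800, (C,hash)→1280, (A,hash)→1280, (C,merge)→1360, (A,merge)→1360, (C,nl)→6480 …(+1); best=800 via (A,nl_idx)
  {ABC}: card=160; try (C,hash)→2000, (C,merge)→2080, (B,nl_idx)→2240, (B,hash)→3360, (B,merge)→3590, (C,nl)→7200 …(+1); best=2000 via (C,hash)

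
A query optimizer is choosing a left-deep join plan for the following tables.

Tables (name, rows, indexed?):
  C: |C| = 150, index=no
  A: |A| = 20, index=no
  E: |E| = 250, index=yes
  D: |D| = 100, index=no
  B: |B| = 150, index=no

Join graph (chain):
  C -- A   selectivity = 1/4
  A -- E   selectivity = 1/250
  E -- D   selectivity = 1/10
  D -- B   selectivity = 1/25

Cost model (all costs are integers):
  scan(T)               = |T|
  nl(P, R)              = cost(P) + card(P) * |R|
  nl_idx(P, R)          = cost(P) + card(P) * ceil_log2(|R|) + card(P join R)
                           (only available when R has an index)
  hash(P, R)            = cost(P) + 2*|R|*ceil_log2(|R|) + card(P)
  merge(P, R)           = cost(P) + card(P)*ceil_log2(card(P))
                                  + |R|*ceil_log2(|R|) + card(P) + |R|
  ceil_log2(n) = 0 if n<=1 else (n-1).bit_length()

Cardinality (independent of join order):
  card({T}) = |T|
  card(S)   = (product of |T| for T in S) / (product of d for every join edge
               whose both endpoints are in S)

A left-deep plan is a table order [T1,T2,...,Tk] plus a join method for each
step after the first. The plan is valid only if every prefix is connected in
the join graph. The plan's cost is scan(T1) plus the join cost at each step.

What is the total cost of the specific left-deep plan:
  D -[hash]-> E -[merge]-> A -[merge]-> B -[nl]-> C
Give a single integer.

step 1: scan D: cost=100, card=100
step 2: join E via hash
    card(P join E) = 100*250/(10) = 2500
    cost = 100 + 2*250*8 + 100 = 4200
step 3: join A via merge
    card(P join A) = 2500*20/(250) = 200
    cost = 4200 + 2500*12 + 20*5 + 2500 + 20 = 36820
step 4: join B via merge
    card(P join B) = 200*150/(25) = 1200
    cost = 36820 + 200*8 + 150*8 + 200 + 150 = 39970
step 5: join C via nl
    card(P join C) = 1200*150/(4) = 45000
    cost = 39970 + 1200*150 = 219970

219970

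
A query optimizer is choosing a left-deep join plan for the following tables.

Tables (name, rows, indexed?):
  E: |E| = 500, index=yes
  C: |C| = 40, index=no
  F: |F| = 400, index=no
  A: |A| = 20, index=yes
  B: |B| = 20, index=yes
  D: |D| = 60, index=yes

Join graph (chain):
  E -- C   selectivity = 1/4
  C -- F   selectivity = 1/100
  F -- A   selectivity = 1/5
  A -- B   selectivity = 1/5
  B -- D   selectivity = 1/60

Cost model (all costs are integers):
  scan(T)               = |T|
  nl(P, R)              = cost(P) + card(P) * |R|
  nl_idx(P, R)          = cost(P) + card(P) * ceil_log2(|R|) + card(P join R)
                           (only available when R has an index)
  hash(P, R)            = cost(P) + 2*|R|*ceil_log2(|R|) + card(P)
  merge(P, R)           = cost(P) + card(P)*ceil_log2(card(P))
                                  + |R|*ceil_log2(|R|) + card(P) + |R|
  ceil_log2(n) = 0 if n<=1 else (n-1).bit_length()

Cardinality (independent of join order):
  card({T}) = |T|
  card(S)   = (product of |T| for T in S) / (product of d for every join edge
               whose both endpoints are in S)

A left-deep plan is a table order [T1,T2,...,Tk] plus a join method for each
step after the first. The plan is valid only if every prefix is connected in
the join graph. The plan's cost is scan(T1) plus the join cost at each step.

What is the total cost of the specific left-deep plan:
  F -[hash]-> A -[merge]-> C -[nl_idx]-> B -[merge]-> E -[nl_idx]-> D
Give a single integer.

2304520

step 1: scan F: cost=400, card=400
step 2: join A via hash
    card(P join A) = 400*20/(5) = 1600
    cost = 400 + 2*20*5 + 400 = 1000
step 3: join C via merge
    card(P join C) = 1600*40/(100) = 640
    cost = 1000 + 1600*11 + 40*6 + 1600 + 40 = 20480
step 4: join B via nl_idx
    card(P join B) = 640*20/(5) = 2560
    cost = 20480 + 640*5 + 2560 = 26240
step 5: join E via merge
    card(P join E) = 2560*500/(4) = 320000
    cost = 26240 + 2560*12 + 500*9 + 2560 + 500 = 64520
step 6: join D via nl_idx
    card(P join D) = 320000*60/(60) = 320000
    cost = 64520 + 320000*6 + 320000 = 2304520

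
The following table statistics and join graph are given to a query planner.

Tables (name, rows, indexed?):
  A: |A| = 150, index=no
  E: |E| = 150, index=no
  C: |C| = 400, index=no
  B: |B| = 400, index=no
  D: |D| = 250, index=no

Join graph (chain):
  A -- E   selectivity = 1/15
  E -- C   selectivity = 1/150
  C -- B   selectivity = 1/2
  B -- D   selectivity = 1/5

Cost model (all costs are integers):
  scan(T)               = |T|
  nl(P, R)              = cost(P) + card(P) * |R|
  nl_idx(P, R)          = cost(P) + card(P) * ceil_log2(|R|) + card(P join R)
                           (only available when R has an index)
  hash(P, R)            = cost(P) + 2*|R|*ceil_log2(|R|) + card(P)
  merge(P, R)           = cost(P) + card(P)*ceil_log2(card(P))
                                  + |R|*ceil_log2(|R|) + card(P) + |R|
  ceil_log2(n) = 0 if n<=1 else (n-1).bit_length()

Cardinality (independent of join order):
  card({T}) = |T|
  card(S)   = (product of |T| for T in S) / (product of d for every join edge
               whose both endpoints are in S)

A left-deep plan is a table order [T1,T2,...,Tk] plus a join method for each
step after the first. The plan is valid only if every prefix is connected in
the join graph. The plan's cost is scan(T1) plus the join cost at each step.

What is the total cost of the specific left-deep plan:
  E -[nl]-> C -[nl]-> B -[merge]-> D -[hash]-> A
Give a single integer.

5664800

step 1: scan E: cost=150, card=150
step 2: join C via nl
    card(P join C) = 150*400/(150) = 400
    cost = 150 + 150*400 = 60150
step 3: join B via nl
    card(P join B) = 400*400/(2) = 80000
    cost = 60150 + 400*400 = 220150
step 4: join D via merge
    card(P join D) = 80000*250/(5) = 4000000
    cost = 220150 + 80000*17 + 250*8 + 80000 + 250 = 1662400
step 5: join A via hash
    card(P join A) = 4000000*150/(15) = 40000000
    cost = 1662400 + 2*150*8 + 4000000 = 5664800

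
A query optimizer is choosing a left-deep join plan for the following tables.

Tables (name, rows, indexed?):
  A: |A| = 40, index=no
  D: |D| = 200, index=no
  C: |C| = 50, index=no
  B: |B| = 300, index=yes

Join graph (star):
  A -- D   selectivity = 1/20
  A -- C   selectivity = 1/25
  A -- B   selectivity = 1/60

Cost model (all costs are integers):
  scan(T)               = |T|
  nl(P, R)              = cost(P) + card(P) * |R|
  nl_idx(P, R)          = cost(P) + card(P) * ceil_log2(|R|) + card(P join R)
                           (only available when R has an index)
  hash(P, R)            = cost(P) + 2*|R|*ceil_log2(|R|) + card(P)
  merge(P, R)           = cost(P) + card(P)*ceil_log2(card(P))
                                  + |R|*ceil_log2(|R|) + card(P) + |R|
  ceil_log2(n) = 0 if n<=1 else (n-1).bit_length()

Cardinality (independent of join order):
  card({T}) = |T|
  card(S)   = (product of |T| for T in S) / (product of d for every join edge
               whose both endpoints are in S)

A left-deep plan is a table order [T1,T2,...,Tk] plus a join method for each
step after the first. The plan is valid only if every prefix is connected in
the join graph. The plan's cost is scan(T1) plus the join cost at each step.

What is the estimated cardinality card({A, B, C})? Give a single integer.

Tables in S: A(40), B(300), C(50)
Edges inside S: A-C(d=25), A-B(d=60)
numerator = 40 * 300 * 50 = 600000
denominator = 25 * 60 = 1500
card(S) = 600000 / 1500 = 400

400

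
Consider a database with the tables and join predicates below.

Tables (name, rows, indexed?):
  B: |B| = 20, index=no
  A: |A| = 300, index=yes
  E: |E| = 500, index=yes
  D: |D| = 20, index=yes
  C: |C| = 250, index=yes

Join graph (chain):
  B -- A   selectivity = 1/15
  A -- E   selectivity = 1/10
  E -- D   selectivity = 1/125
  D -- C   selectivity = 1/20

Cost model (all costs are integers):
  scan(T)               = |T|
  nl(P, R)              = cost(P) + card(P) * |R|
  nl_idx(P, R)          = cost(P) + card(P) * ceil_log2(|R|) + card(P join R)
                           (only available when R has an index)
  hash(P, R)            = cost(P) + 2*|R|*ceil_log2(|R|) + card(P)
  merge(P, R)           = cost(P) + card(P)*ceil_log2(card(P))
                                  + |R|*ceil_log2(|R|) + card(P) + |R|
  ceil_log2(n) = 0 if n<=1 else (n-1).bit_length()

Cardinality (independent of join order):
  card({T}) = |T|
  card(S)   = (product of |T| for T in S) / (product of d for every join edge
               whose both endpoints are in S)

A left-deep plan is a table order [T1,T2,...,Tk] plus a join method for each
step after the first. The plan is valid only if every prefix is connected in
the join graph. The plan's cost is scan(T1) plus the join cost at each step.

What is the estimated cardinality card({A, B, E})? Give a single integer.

20000

Tables in S: A(300), B(20), E(500)
Edges inside S: B-A(d=15), A-E(d=10)
numerator = 300 * 20 * 500 = 3000000
denominator = 15 * 10 = 150
card(S) = 3000000 / 150 = 20000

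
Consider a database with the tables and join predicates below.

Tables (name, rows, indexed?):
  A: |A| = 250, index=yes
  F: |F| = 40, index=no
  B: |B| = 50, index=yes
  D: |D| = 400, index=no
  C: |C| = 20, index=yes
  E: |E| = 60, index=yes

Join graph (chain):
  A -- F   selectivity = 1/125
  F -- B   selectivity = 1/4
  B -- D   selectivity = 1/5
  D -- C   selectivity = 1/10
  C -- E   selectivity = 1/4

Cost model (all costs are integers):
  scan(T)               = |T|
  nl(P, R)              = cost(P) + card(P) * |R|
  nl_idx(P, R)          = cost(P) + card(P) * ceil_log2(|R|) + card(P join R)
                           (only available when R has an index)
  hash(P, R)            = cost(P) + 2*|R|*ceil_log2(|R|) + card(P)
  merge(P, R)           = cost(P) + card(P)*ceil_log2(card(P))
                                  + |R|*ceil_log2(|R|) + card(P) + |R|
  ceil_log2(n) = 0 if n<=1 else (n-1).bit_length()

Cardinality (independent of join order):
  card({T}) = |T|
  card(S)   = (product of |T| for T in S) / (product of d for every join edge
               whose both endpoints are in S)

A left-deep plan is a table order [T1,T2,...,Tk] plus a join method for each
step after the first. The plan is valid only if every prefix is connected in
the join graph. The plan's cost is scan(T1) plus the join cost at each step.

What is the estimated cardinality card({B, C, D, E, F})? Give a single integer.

1200000

Tables in S: B(50), C(20), D(400), E(60), F(40)
Edges inside S: F-B(d=4), B-D(d=5), D-C(d=10), C-E(d=4)
numerator = 50 * 20 * 400 * 60 * 40 = 960000000
denominator = 4 * 5 * 10 * 4 = 800
card(S) = 960000000 / 800 = 1200000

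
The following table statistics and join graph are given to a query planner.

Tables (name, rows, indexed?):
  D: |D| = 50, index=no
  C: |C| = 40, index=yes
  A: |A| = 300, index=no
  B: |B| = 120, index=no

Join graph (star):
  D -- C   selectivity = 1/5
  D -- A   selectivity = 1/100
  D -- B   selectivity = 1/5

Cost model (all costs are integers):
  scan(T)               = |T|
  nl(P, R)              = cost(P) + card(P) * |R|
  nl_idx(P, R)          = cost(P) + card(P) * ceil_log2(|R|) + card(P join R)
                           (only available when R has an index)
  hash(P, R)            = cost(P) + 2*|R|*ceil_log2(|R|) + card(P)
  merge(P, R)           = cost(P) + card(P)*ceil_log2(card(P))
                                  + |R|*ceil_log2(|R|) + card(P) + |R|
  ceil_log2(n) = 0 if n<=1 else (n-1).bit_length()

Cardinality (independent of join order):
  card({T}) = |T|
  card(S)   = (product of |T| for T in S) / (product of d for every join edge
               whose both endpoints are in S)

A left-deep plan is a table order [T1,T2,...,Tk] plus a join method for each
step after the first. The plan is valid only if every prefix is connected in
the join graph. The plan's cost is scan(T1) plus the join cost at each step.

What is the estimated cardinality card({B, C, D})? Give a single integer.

Tables in S: B(120), C(40), D(50)
Edges inside S: D-C(d=5), D-B(d=5)
numerator = 120 * 40 * 50 = 240000
denominator = 5 * 5 = 25
card(S) = 240000 / 25 = 9600

9600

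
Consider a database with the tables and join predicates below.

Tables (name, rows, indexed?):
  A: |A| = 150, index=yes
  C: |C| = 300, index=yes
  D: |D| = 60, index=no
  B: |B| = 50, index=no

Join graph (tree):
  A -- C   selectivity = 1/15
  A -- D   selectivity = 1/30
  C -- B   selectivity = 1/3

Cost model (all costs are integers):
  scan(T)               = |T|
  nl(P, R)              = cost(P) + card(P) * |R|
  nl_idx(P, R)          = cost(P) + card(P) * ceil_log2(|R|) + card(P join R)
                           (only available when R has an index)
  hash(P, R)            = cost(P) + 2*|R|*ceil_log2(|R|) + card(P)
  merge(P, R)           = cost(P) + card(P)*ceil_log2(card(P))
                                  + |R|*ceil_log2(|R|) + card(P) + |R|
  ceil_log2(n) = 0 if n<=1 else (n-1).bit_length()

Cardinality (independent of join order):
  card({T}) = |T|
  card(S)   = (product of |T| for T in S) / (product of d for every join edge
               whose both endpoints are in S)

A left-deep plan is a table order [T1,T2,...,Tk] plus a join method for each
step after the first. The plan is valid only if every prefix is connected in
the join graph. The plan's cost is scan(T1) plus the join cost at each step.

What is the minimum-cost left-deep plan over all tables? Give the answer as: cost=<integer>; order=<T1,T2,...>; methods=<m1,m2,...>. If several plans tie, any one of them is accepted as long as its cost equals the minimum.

cost=13140; order=D,A,C,B; methods=nl_idx,hash,hash

Selinger DP (subsets sized 1..n):
  {A}: scan cost=150, card=150
  {C}: scan cost=300, card=300
  {D}: scan cost=60, card=60
  {B}: scan cost=50, card=50
  {AC}: card=3000; try (A,hash)→3000, (C,merge)→4500, (C,nl_idx)→4500, (A,merge)→4650, (C,hash)→5700, (A,nl_idx)→5700 …(+2); best=3000 via (A,hash)
  {AD}: card=300; try (A,nl_idx)→840, (D,hash)→1020, (A,merge)→1830, (D,merge)→1920, (A,hash)→2520, (A,nl)→9060 …(+1); best=840 via (A,nl_idx)
  {BC}: card=5000; try (B,hash)→1200, (C,merge)→3400, (B,merge)→3650, (C,hash)→5500, (C,nl_idx)→5500, (C,nl)→15050 …(+1); best=1200 via (B,hash)
  {ACD}: card=6000; try (C,hash)→6540, (D,hash)→6720, (C,merge)→6840, (C,nl_idx)→9540, (D,merge)→42420, (C,nl)→90840 …(+1); best=6540 via (C,hash)
  {ABC}: card=50000; try (B,hash)→6600, (A,hash)→8600, (B,merge)→42350, (A,merge)→72550, (A,nl_idx)→91200, (B,nl)→153000 …(+1); best=6600 via (B,hash)
  {ABCD}: card=100000; try (B,hash)→13140, (D,hash)→57320, (B,merge)→90890, (B,nl)→306540, (D,merge)→857020, (D,nl)→3006600; best=13140 via (B,hash)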